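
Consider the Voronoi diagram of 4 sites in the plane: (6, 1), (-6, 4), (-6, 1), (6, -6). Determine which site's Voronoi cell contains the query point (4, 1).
Nearest site = (6, 1)

The Voronoi cell of site s contains exactly those query points closer to s than to any other site. Compute squared distances from q = (4, 1) to each site:
  (6 − 4)² + (1 − 1)² = 4
  (6 − 4)² + (-6 − 1)² = 53
  (-6 − 4)² + (1 − 1)² = 100
  (-6 − 4)² + (4 − 1)² = 109
Minimum is attained by (6, 1), so q lies in its Voronoi cell.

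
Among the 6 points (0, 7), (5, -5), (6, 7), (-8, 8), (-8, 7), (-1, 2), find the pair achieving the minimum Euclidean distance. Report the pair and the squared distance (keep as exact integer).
Pair = ((-8, 8), (-8, 7)); squared distance = 1

Compute all C(6, 2) = 15 pairwise squared distances (x_i − x_j)² + (y_i − y_j)². The minimum is 1, attained by the pair ((-8, 8), (-8, 7)).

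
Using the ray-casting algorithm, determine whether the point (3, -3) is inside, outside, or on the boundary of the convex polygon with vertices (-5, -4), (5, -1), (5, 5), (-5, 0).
The point (3, -3) lies strictly outside the polygon

Cast a horizontal ray to the right from the query point and count how many polygon edges it crosses (each edge strictly once or zero times, handled with the usual half-open convention). 
Parity of crossings → even ⇒ outside.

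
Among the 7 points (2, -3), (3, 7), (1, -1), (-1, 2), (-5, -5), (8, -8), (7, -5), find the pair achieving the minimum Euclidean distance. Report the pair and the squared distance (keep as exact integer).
Pair = ((2, -3), (1, -1)); squared distance = 5

Compute all C(7, 2) = 21 pairwise squared distances (x_i − x_j)² + (y_i − y_j)². The minimum is 5, attained by the pair ((2, -3), (1, -1)).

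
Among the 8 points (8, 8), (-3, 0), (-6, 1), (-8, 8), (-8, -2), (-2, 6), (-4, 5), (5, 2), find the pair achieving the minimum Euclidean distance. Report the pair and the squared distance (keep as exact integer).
Pair = ((-2, 6), (-4, 5)); squared distance = 5

Compute all C(8, 2) = 28 pairwise squared distances (x_i − x_j)² + (y_i − y_j)². The minimum is 5, attained by the pair ((-2, 6), (-4, 5)).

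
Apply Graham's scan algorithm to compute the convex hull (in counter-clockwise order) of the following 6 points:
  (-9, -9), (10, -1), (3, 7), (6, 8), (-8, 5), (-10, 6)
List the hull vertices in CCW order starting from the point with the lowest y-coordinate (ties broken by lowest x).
Hull (CCW) = [(-9, -9), (10, -1), (6, 8), (-10, 6)]

Graham scan procedure:
  1. Find the pivot p₀ = point with lowest y (tie → lowest x): (-9, -9).
  2. Sort the remaining points by polar angle around p₀.
  3. Walk through sorted points, maintaining a stack; pop the top while the last three entries make a non-left turn (cross product ≤ 0).
  4. Final stack is the convex hull in CCW order: (-9, -9), (10, -1), (6, 8), (-10, 6).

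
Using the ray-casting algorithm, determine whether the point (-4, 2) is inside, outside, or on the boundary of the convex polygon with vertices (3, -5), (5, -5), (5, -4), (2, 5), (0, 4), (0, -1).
The point (-4, 2) lies strictly outside the polygon

Cast a horizontal ray to the right from the query point and count how many polygon edges it crosses (each edge strictly once or zero times, handled with the usual half-open convention). 
Parity of crossings → even ⇒ outside.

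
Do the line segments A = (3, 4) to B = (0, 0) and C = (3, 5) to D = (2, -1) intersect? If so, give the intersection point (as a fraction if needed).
Yes; intersection at (39/14, 26/7) (t = 1/14 on AB, s = 3/14 on CD)

Parametrize AB as A + t(B − A) = (3 + -3 t, 4 + -4 t) and CD as C + s(D − C) = (3 + -1 s, 5 + -6 s). Solve the linear system for (t, s). Determinant = -14 ≠ 0, so a unique intersection of the containing lines exists. Solution: t = 1/14, s = 3/14 — both in [0, 1], so the segments cross. Intersection point: (39/14, 26/7).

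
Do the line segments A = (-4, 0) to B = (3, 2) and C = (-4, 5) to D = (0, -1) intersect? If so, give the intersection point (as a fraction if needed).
Yes; intersection at (-6/5, 4/5) (t = 2/5 on AB, s = 7/10 on CD)

Parametrize AB as A + t(B − A) = (-4 + 7 t, 0 + 2 t) and CD as C + s(D − C) = (-4 + 4 s, 5 + -6 s). Solve the linear system for (t, s). Determinant = 50 ≠ 0, so a unique intersection of the containing lines exists. Solution: t = 2/5, s = 7/10 — both in [0, 1], so the segments cross. Intersection point: (-6/5, 4/5).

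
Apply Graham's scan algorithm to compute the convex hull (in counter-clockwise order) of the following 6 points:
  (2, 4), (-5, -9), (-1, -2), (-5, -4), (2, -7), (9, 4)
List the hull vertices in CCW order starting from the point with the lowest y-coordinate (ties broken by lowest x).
Hull (CCW) = [(-5, -9), (2, -7), (9, 4), (2, 4), (-5, -4)]

Graham scan procedure:
  1. Find the pivot p₀ = point with lowest y (tie → lowest x): (-5, -9).
  2. Sort the remaining points by polar angle around p₀.
  3. Walk through sorted points, maintaining a stack; pop the top while the last three entries make a non-left turn (cross product ≤ 0).
  4. Final stack is the convex hull in CCW order: (-5, -9), (2, -7), (9, 4), (2, 4), (-5, -4).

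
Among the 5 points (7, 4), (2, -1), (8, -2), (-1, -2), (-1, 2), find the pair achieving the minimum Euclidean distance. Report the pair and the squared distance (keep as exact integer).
Pair = ((2, -1), (-1, -2)); squared distance = 10

Compute all C(5, 2) = 10 pairwise squared distances (x_i − x_j)² + (y_i − y_j)². The minimum is 10, attained by the pair ((2, -1), (-1, -2)).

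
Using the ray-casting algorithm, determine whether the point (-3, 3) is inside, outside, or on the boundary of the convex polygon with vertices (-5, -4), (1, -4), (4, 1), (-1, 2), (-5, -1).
The point (-3, 3) lies strictly outside the polygon

Cast a horizontal ray to the right from the query point and count how many polygon edges it crosses (each edge strictly once or zero times, handled with the usual half-open convention). 
Parity of crossings → even ⇒ outside.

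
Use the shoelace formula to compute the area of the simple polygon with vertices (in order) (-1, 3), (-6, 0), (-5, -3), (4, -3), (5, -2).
Area = 83/2

Shoelace formula: Area = (1/2) |Σ_i (x_i · y_{i+1} − x_{i+1} · y_i)| (indices mod n). Compute each cross term:
  (-1)(0) − (-6)(3) = 18
  (-6)(-3) − (-5)(0) = 18
  (-5)(-3) − (4)(-3) = 27
  (4)(-2) − (5)(-3) = 7
  (5)(3) − (-1)(-2) = 13
Sum = 83, so (signed) Area = 83/2 = 83/2, |Area| = 83/2.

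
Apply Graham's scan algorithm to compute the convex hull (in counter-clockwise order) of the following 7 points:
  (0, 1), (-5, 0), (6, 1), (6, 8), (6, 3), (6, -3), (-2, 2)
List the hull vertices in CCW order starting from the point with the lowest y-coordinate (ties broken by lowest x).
Hull (CCW) = [(6, -3), (6, 8), (-5, 0)]

Graham scan procedure:
  1. Find the pivot p₀ = point with lowest y (tie → lowest x): (6, -3).
  2. Sort the remaining points by polar angle around p₀.
  3. Walk through sorted points, maintaining a stack; pop the top while the last three entries make a non-left turn (cross product ≤ 0).
  4. Final stack is the convex hull in CCW order: (6, -3), (6, 8), (-5, 0).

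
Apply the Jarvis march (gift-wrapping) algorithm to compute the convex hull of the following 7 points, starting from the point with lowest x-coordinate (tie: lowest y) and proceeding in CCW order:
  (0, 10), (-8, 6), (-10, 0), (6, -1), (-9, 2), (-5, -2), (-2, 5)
Hull (CCW) = [(-10, 0), (-5, -2), (6, -1), (0, 10), (-8, 6)]

Jarvis march: at each step, from the current hull vertex p, select the next vertex q as the point such that every other point lies strictly to the left of (or on) the directed line p → q. (Equivalently: for every other point r, the cross product (q − p) × (r − p) ≥ 0.)
Starting point (lowest x, tie lowest y): (-10, 0). Wrap until returning to start. Resulting hull: (-10, 0), (-5, -2), (6, -1), (0, 10), (-8, 6).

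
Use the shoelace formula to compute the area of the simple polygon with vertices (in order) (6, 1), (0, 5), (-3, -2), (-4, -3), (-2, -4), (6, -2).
Area = 51

Shoelace formula: Area = (1/2) |Σ_i (x_i · y_{i+1} − x_{i+1} · y_i)| (indices mod n). Compute each cross term:
  (6)(5) − (0)(1) = 30
  (0)(-2) − (-3)(5) = 15
  (-3)(-3) − (-4)(-2) = 1
  (-4)(-4) − (-2)(-3) = 10
  (-2)(-2) − (6)(-4) = 28
  (6)(1) − (6)(-2) = 18
Sum = 102, so (signed) Area = 102/2 = 51, |Area| = 51.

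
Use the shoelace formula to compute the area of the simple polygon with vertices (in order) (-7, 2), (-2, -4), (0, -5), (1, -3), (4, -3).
Area = 43/2

Shoelace formula: Area = (1/2) |Σ_i (x_i · y_{i+1} − x_{i+1} · y_i)| (indices mod n). Compute each cross term:
  (-7)(-4) − (-2)(2) = 32
  (-2)(-5) − (0)(-4) = 10
  (0)(-3) − (1)(-5) = 5
  (1)(-3) − (4)(-3) = 9
  (4)(2) − (-7)(-3) = -13
Sum = 43, so (signed) Area = 43/2 = 43/2, |Area| = 43/2.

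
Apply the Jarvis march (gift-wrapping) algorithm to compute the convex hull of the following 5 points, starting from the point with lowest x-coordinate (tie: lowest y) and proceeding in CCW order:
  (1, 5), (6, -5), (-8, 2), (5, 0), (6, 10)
Hull (CCW) = [(-8, 2), (6, -5), (6, 10)]

Jarvis march: at each step, from the current hull vertex p, select the next vertex q as the point such that every other point lies strictly to the left of (or on) the directed line p → q. (Equivalently: for every other point r, the cross product (q − p) × (r − p) ≥ 0.)
Starting point (lowest x, tie lowest y): (-8, 2). Wrap until returning to start. Resulting hull: (-8, 2), (6, -5), (6, 10).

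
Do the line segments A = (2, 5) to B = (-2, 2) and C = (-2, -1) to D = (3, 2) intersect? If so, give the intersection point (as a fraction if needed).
No (intersection of containing lines falls outside at least one segment)

Parametrize and solve: t = 6, s = -4. At least one of these is outside [0, 1], so the segments do not intersect.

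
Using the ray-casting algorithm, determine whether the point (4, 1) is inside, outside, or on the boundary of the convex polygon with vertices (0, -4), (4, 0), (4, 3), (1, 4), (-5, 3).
The point (4, 1) lies on the polygon boundary

Boundary check: the query satisfies the collinearity and bounding-box conditions for some polygon edge, so it lies exactly on the boundary.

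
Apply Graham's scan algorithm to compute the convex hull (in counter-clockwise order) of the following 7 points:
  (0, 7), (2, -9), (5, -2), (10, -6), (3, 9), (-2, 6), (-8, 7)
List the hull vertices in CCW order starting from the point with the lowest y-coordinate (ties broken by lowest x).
Hull (CCW) = [(2, -9), (10, -6), (3, 9), (-8, 7)]

Graham scan procedure:
  1. Find the pivot p₀ = point with lowest y (tie → lowest x): (2, -9).
  2. Sort the remaining points by polar angle around p₀.
  3. Walk through sorted points, maintaining a stack; pop the top while the last three entries make a non-left turn (cross product ≤ 0).
  4. Final stack is the convex hull in CCW order: (2, -9), (10, -6), (3, 9), (-8, 7).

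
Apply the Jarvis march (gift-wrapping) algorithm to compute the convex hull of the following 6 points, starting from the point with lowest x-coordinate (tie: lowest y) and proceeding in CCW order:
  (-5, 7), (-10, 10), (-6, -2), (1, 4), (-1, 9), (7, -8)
Hull (CCW) = [(-10, 10), (-6, -2), (7, -8), (-1, 9)]

Jarvis march: at each step, from the current hull vertex p, select the next vertex q as the point such that every other point lies strictly to the left of (or on) the directed line p → q. (Equivalently: for every other point r, the cross product (q − p) × (r − p) ≥ 0.)
Starting point (lowest x, tie lowest y): (-10, 10). Wrap until returning to start. Resulting hull: (-10, 10), (-6, -2), (7, -8), (-1, 9).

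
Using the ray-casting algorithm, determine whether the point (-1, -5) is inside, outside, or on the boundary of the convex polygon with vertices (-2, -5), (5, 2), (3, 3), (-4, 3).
The point (-1, -5) lies strictly outside the polygon

Cast a horizontal ray to the right from the query point and count how many polygon edges it crosses (each edge strictly once or zero times, handled with the usual half-open convention). 
Parity of crossings → even ⇒ outside.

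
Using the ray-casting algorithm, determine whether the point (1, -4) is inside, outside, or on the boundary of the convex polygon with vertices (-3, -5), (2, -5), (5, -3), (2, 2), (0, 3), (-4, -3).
The point (1, -4) lies strictly inside the polygon

Cast a horizontal ray to the right from the query point and count how many polygon edges it crosses (each edge strictly once or zero times, handled with the usual half-open convention). 
Parity of crossings → odd ⇒ inside.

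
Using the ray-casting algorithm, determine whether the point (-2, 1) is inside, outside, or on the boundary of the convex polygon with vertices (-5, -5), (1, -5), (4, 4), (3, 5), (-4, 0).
The point (-2, 1) lies strictly inside the polygon

Cast a horizontal ray to the right from the query point and count how many polygon edges it crosses (each edge strictly once or zero times, handled with the usual half-open convention). 
Parity of crossings → odd ⇒ inside.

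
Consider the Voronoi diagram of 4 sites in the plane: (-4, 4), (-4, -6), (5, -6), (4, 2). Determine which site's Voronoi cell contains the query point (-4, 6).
Nearest site = (-4, 4)

The Voronoi cell of site s contains exactly those query points closer to s than to any other site. Compute squared distances from q = (-4, 6) to each site:
  (-4 − -4)² + (4 − 6)² = 4
  (4 − -4)² + (2 − 6)² = 80
  (-4 − -4)² + (-6 − 6)² = 144
  (5 − -4)² + (-6 − 6)² = 225
Minimum is attained by (-4, 4), so q lies in its Voronoi cell.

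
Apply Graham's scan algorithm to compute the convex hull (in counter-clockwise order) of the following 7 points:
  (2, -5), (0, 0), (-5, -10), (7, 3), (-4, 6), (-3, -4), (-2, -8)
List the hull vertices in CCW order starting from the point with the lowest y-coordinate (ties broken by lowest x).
Hull (CCW) = [(-5, -10), (-2, -8), (2, -5), (7, 3), (-4, 6)]

Graham scan procedure:
  1. Find the pivot p₀ = point with lowest y (tie → lowest x): (-5, -10).
  2. Sort the remaining points by polar angle around p₀.
  3. Walk through sorted points, maintaining a stack; pop the top while the last three entries make a non-left turn (cross product ≤ 0).
  4. Final stack is the convex hull in CCW order: (-5, -10), (-2, -8), (2, -5), (7, 3), (-4, 6).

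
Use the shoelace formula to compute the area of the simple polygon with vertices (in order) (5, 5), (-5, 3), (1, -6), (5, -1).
Area = 63

Shoelace formula: Area = (1/2) |Σ_i (x_i · y_{i+1} − x_{i+1} · y_i)| (indices mod n). Compute each cross term:
  (5)(3) − (-5)(5) = 40
  (-5)(-6) − (1)(3) = 27
  (1)(-1) − (5)(-6) = 29
  (5)(5) − (5)(-1) = 30
Sum = 126, so (signed) Area = 126/2 = 63, |Area| = 63.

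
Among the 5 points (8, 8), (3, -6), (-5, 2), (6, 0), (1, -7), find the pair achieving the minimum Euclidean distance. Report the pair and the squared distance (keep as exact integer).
Pair = ((3, -6), (1, -7)); squared distance = 5

Compute all C(5, 2) = 10 pairwise squared distances (x_i − x_j)² + (y_i − y_j)². The minimum is 5, attained by the pair ((3, -6), (1, -7)).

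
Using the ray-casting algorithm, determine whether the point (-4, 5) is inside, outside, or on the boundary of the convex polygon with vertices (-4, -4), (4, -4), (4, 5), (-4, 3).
The point (-4, 5) lies strictly outside the polygon

Cast a horizontal ray to the right from the query point and count how many polygon edges it crosses (each edge strictly once or zero times, handled with the usual half-open convention). 
Parity of crossings → even ⇒ outside.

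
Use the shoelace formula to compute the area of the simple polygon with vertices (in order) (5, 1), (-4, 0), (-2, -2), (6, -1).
Area = 37/2

Shoelace formula: Area = (1/2) |Σ_i (x_i · y_{i+1} − x_{i+1} · y_i)| (indices mod n). Compute each cross term:
  (5)(0) − (-4)(1) = 4
  (-4)(-2) − (-2)(0) = 8
  (-2)(-1) − (6)(-2) = 14
  (6)(1) − (5)(-1) = 11
Sum = 37, so (signed) Area = 37/2 = 37/2, |Area| = 37/2.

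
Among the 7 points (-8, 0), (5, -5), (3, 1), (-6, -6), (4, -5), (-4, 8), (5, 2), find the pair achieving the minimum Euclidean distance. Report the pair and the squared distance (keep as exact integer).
Pair = ((5, -5), (4, -5)); squared distance = 1

Compute all C(7, 2) = 21 pairwise squared distances (x_i − x_j)² + (y_i − y_j)². The minimum is 1, attained by the pair ((5, -5), (4, -5)).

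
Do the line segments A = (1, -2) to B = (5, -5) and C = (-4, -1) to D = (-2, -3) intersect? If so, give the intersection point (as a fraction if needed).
No (intersection of containing lines falls outside at least one segment)

Parametrize and solve: t = -4, s = -11/2. At least one of these is outside [0, 1], so the segments do not intersect.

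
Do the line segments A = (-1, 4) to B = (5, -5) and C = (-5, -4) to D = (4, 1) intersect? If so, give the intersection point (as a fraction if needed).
Yes; intersection at (67/37, -8/37) (t = 52/111 on AB, s = 28/37 on CD)

Parametrize AB as A + t(B − A) = (-1 + 6 t, 4 + -9 t) and CD as C + s(D − C) = (-5 + 9 s, -4 + 5 s). Solve the linear system for (t, s). Determinant = -111 ≠ 0, so a unique intersection of the containing lines exists. Solution: t = 52/111, s = 28/37 — both in [0, 1], so the segments cross. Intersection point: (67/37, -8/37).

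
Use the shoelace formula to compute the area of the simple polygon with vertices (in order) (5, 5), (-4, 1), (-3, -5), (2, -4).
Area = 50

Shoelace formula: Area = (1/2) |Σ_i (x_i · y_{i+1} − x_{i+1} · y_i)| (indices mod n). Compute each cross term:
  (5)(1) − (-4)(5) = 25
  (-4)(-5) − (-3)(1) = 23
  (-3)(-4) − (2)(-5) = 22
  (2)(5) − (5)(-4) = 30
Sum = 100, so (signed) Area = 100/2 = 50, |Area| = 50.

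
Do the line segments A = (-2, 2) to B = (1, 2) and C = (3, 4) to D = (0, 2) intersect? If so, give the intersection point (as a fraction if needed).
Yes; intersection at (0, 2) (t = 2/3 on AB, s = 1 on CD)

Parametrize AB as A + t(B − A) = (-2 + 3 t, 2 + 0 t) and CD as C + s(D − C) = (3 + -3 s, 4 + -2 s). Solve the linear system for (t, s). Determinant = 6 ≠ 0, so a unique intersection of the containing lines exists. Solution: t = 2/3, s = 1 — both in [0, 1], so the segments cross. Intersection point: (0, 2).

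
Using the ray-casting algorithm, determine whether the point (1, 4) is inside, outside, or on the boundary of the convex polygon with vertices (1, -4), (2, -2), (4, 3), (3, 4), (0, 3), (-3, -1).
The point (1, 4) lies strictly outside the polygon

Cast a horizontal ray to the right from the query point and count how many polygon edges it crosses (each edge strictly once or zero times, handled with the usual half-open convention). 
Parity of crossings → even ⇒ outside.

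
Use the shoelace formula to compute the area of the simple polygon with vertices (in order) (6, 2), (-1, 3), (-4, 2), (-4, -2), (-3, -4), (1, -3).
Area = 89/2

Shoelace formula: Area = (1/2) |Σ_i (x_i · y_{i+1} − x_{i+1} · y_i)| (indices mod n). Compute each cross term:
  (6)(3) − (-1)(2) = 20
  (-1)(2) − (-4)(3) = 10
  (-4)(-2) − (-4)(2) = 16
  (-4)(-4) − (-3)(-2) = 10
  (-3)(-3) − (1)(-4) = 13
  (1)(2) − (6)(-3) = 20
Sum = 89, so (signed) Area = 89/2 = 89/2, |Area| = 89/2.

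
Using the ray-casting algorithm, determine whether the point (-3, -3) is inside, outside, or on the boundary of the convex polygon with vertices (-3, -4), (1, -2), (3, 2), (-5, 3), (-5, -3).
The point (-3, -3) lies strictly inside the polygon

Cast a horizontal ray to the right from the query point and count how many polygon edges it crosses (each edge strictly once or zero times, handled with the usual half-open convention). 
Parity of crossings → odd ⇒ inside.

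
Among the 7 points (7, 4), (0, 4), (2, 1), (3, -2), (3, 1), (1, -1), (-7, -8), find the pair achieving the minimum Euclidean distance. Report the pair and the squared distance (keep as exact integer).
Pair = ((2, 1), (3, 1)); squared distance = 1

Compute all C(7, 2) = 21 pairwise squared distances (x_i − x_j)² + (y_i − y_j)². The minimum is 1, attained by the pair ((2, 1), (3, 1)).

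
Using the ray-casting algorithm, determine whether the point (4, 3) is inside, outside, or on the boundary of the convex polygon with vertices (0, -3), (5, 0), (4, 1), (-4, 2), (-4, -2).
The point (4, 3) lies strictly outside the polygon

Cast a horizontal ray to the right from the query point and count how many polygon edges it crosses (each edge strictly once or zero times, handled with the usual half-open convention). 
Parity of crossings → even ⇒ outside.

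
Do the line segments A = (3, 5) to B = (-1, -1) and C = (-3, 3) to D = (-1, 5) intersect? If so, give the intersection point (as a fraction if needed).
No (intersection of containing lines falls outside at least one segment)

Parametrize and solve: t = -2, s = 7. At least one of these is outside [0, 1], so the segments do not intersect.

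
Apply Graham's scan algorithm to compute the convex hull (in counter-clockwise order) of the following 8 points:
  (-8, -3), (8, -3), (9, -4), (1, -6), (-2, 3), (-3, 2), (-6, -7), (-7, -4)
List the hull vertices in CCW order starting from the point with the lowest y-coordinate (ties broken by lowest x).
Hull (CCW) = [(-6, -7), (1, -6), (9, -4), (8, -3), (-2, 3), (-8, -3)]

Graham scan procedure:
  1. Find the pivot p₀ = point with lowest y (tie → lowest x): (-6, -7).
  2. Sort the remaining points by polar angle around p₀.
  3. Walk through sorted points, maintaining a stack; pop the top while the last three entries make a non-left turn (cross product ≤ 0).
  4. Final stack is the convex hull in CCW order: (-6, -7), (1, -6), (9, -4), (8, -3), (-2, 3), (-8, -3).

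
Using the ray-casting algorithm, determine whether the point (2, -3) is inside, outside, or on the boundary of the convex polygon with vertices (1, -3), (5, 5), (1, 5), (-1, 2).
The point (2, -3) lies strictly outside the polygon

Cast a horizontal ray to the right from the query point and count how many polygon edges it crosses (each edge strictly once or zero times, handled with the usual half-open convention). 
Parity of crossings → even ⇒ outside.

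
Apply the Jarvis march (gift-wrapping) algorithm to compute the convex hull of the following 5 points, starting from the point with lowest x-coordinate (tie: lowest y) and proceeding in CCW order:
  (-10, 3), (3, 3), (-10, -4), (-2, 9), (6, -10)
Hull (CCW) = [(-10, -4), (6, -10), (3, 3), (-2, 9), (-10, 3)]

Jarvis march: at each step, from the current hull vertex p, select the next vertex q as the point such that every other point lies strictly to the left of (or on) the directed line p → q. (Equivalently: for every other point r, the cross product (q − p) × (r − p) ≥ 0.)
Starting point (lowest x, tie lowest y): (-10, -4). Wrap until returning to start. Resulting hull: (-10, -4), (6, -10), (3, 3), (-2, 9), (-10, 3).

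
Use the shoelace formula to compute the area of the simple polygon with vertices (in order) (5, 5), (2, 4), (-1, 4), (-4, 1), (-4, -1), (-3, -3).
Area = 27

Shoelace formula: Area = (1/2) |Σ_i (x_i · y_{i+1} − x_{i+1} · y_i)| (indices mod n). Compute each cross term:
  (5)(4) − (2)(5) = 10
  (2)(4) − (-1)(4) = 12
  (-1)(1) − (-4)(4) = 15
  (-4)(-1) − (-4)(1) = 8
  (-4)(-3) − (-3)(-1) = 9
  (-3)(5) − (5)(-3) = 0
Sum = 54, so (signed) Area = 54/2 = 27, |Area| = 27.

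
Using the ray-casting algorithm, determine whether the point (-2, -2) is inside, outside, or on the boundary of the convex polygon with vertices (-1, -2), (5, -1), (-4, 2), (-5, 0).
The point (-2, -2) lies strictly outside the polygon

Cast a horizontal ray to the right from the query point and count how many polygon edges it crosses (each edge strictly once or zero times, handled with the usual half-open convention). 
Parity of crossings → even ⇒ outside.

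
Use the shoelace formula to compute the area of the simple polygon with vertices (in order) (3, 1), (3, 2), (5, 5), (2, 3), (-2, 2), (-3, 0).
Area = 13

Shoelace formula: Area = (1/2) |Σ_i (x_i · y_{i+1} − x_{i+1} · y_i)| (indices mod n). Compute each cross term:
  (3)(2) − (3)(1) = 3
  (3)(5) − (5)(2) = 5
  (5)(3) − (2)(5) = 5
  (2)(2) − (-2)(3) = 10
  (-2)(0) − (-3)(2) = 6
  (-3)(1) − (3)(0) = -3
Sum = 26, so (signed) Area = 26/2 = 13, |Area| = 13.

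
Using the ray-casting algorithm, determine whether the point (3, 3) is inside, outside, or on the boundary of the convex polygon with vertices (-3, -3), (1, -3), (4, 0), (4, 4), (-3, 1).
The point (3, 3) lies strictly inside the polygon

Cast a horizontal ray to the right from the query point and count how many polygon edges it crosses (each edge strictly once or zero times, handled with the usual half-open convention). 
Parity of crossings → odd ⇒ inside.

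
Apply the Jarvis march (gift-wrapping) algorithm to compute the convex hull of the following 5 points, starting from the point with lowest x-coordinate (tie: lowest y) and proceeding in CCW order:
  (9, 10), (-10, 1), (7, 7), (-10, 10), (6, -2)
Hull (CCW) = [(-10, 1), (6, -2), (9, 10), (-10, 10)]

Jarvis march: at each step, from the current hull vertex p, select the next vertex q as the point such that every other point lies strictly to the left of (or on) the directed line p → q. (Equivalently: for every other point r, the cross product (q − p) × (r − p) ≥ 0.)
Starting point (lowest x, tie lowest y): (-10, 1). Wrap until returning to start. Resulting hull: (-10, 1), (6, -2), (9, 10), (-10, 10).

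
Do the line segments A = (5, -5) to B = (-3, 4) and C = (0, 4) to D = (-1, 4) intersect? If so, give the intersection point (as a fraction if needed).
No (intersection of containing lines falls outside at least one segment)

Parametrize and solve: t = 1, s = 3. At least one of these is outside [0, 1], so the segments do not intersect.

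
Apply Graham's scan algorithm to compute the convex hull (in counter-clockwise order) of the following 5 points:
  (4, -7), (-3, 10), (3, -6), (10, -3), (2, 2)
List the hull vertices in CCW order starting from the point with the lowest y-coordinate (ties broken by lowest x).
Hull (CCW) = [(4, -7), (10, -3), (-3, 10), (3, -6)]

Graham scan procedure:
  1. Find the pivot p₀ = point with lowest y (tie → lowest x): (4, -7).
  2. Sort the remaining points by polar angle around p₀.
  3. Walk through sorted points, maintaining a stack; pop the top while the last three entries make a non-left turn (cross product ≤ 0).
  4. Final stack is the convex hull in CCW order: (4, -7), (10, -3), (-3, 10), (3, -6).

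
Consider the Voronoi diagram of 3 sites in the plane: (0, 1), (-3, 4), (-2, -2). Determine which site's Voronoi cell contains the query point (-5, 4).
Nearest site = (-3, 4)

The Voronoi cell of site s contains exactly those query points closer to s than to any other site. Compute squared distances from q = (-5, 4) to each site:
  (-3 − -5)² + (4 − 4)² = 4
  (0 − -5)² + (1 − 4)² = 34
  (-2 − -5)² + (-2 − 4)² = 45
Minimum is attained by (-3, 4), so q lies in its Voronoi cell.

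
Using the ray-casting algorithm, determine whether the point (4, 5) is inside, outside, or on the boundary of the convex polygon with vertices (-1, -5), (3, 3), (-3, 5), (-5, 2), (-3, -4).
The point (4, 5) lies strictly outside the polygon

Cast a horizontal ray to the right from the query point and count how many polygon edges it crosses (each edge strictly once or zero times, handled with the usual half-open convention). 
Parity of crossings → even ⇒ outside.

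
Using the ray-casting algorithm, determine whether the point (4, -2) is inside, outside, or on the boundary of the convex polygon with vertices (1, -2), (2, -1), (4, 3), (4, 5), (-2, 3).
The point (4, -2) lies strictly outside the polygon

Cast a horizontal ray to the right from the query point and count how many polygon edges it crosses (each edge strictly once or zero times, handled with the usual half-open convention). 
Parity of crossings → even ⇒ outside.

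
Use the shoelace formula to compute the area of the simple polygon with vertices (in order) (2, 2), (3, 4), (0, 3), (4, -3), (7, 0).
Area = 17

Shoelace formula: Area = (1/2) |Σ_i (x_i · y_{i+1} − x_{i+1} · y_i)| (indices mod n). Compute each cross term:
  (2)(4) − (3)(2) = 2
  (3)(3) − (0)(4) = 9
  (0)(-3) − (4)(3) = -12
  (4)(0) − (7)(-3) = 21
  (7)(2) − (2)(0) = 14
Sum = 34, so (signed) Area = 34/2 = 17, |Area| = 17.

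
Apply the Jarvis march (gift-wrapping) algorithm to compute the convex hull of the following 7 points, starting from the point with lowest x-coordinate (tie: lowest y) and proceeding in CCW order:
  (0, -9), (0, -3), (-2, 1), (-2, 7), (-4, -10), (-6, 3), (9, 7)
Hull (CCW) = [(-6, 3), (-4, -10), (0, -9), (9, 7), (-2, 7)]

Jarvis march: at each step, from the current hull vertex p, select the next vertex q as the point such that every other point lies strictly to the left of (or on) the directed line p → q. (Equivalently: for every other point r, the cross product (q − p) × (r − p) ≥ 0.)
Starting point (lowest x, tie lowest y): (-6, 3). Wrap until returning to start. Resulting hull: (-6, 3), (-4, -10), (0, -9), (9, 7), (-2, 7).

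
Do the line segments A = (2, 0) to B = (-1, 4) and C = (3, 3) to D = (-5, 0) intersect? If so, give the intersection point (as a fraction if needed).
Yes; intersection at (19/41, 84/41) (t = 21/41 on AB, s = 13/41 on CD)

Parametrize AB as A + t(B − A) = (2 + -3 t, 0 + 4 t) and CD as C + s(D − C) = (3 + -8 s, 3 + -3 s). Solve the linear system for (t, s). Determinant = -41 ≠ 0, so a unique intersection of the containing lines exists. Solution: t = 21/41, s = 13/41 — both in [0, 1], so the segments cross. Intersection point: (19/41, 84/41).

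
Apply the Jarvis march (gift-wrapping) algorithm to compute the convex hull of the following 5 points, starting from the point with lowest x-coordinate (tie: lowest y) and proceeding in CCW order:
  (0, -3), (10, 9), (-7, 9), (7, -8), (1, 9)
Hull (CCW) = [(-7, 9), (0, -3), (7, -8), (10, 9)]

Jarvis march: at each step, from the current hull vertex p, select the next vertex q as the point such that every other point lies strictly to the left of (or on) the directed line p → q. (Equivalently: for every other point r, the cross product (q − p) × (r − p) ≥ 0.)
Starting point (lowest x, tie lowest y): (-7, 9). Wrap until returning to start. Resulting hull: (-7, 9), (0, -3), (7, -8), (10, 9).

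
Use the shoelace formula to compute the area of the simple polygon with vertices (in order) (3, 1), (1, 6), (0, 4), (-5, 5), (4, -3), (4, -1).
Area = 51/2

Shoelace formula: Area = (1/2) |Σ_i (x_i · y_{i+1} − x_{i+1} · y_i)| (indices mod n). Compute each cross term:
  (3)(6) − (1)(1) = 17
  (1)(4) − (0)(6) = 4
  (0)(5) − (-5)(4) = 20
  (-5)(-3) − (4)(5) = -5
  (4)(-1) − (4)(-3) = 8
  (4)(1) − (3)(-1) = 7
Sum = 51, so (signed) Area = 51/2 = 51/2, |Area| = 51/2.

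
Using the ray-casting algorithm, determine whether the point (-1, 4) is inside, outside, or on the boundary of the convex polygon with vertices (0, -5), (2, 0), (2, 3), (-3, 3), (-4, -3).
The point (-1, 4) lies strictly outside the polygon

Cast a horizontal ray to the right from the query point and count how many polygon edges it crosses (each edge strictly once or zero times, handled with the usual half-open convention). 
Parity of crossings → even ⇒ outside.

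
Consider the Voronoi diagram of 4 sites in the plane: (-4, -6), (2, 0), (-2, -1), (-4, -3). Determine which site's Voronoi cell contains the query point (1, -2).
Nearest site = (2, 0)

The Voronoi cell of site s contains exactly those query points closer to s than to any other site. Compute squared distances from q = (1, -2) to each site:
  (2 − 1)² + (0 − -2)² = 5
  (-2 − 1)² + (-1 − -2)² = 10
  (-4 − 1)² + (-3 − -2)² = 26
  (-4 − 1)² + (-6 − -2)² = 41
Minimum is attained by (2, 0), so q lies in its Voronoi cell.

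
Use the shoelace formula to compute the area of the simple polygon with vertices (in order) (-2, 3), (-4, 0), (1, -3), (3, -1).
Area = 39/2

Shoelace formula: Area = (1/2) |Σ_i (x_i · y_{i+1} − x_{i+1} · y_i)| (indices mod n). Compute each cross term:
  (-2)(0) − (-4)(3) = 12
  (-4)(-3) − (1)(0) = 12
  (1)(-1) − (3)(-3) = 8
  (3)(3) − (-2)(-1) = 7
Sum = 39, so (signed) Area = 39/2 = 39/2, |Area| = 39/2.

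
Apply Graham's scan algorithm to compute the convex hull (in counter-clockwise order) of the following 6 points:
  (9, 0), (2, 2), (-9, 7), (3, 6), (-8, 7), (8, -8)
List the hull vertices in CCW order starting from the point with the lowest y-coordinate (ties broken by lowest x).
Hull (CCW) = [(8, -8), (9, 0), (3, 6), (-8, 7), (-9, 7)]

Graham scan procedure:
  1. Find the pivot p₀ = point with lowest y (tie → lowest x): (8, -8).
  2. Sort the remaining points by polar angle around p₀.
  3. Walk through sorted points, maintaining a stack; pop the top while the last three entries make a non-left turn (cross product ≤ 0).
  4. Final stack is the convex hull in CCW order: (8, -8), (9, 0), (3, 6), (-8, 7), (-9, 7).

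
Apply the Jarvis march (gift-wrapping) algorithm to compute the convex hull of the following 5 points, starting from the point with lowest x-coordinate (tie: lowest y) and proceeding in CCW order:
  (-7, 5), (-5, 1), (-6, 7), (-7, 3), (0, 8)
Hull (CCW) = [(-7, 3), (-5, 1), (0, 8), (-6, 7), (-7, 5)]

Jarvis march: at each step, from the current hull vertex p, select the next vertex q as the point such that every other point lies strictly to the left of (or on) the directed line p → q. (Equivalently: for every other point r, the cross product (q − p) × (r − p) ≥ 0.)
Starting point (lowest x, tie lowest y): (-7, 3). Wrap until returning to start. Resulting hull: (-7, 3), (-5, 1), (0, 8), (-6, 7), (-7, 5).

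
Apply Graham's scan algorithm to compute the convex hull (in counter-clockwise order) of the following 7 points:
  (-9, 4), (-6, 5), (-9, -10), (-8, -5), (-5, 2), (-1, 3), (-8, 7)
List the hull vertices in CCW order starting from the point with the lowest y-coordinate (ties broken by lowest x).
Hull (CCW) = [(-9, -10), (-1, 3), (-8, 7), (-9, 4)]

Graham scan procedure:
  1. Find the pivot p₀ = point with lowest y (tie → lowest x): (-9, -10).
  2. Sort the remaining points by polar angle around p₀.
  3. Walk through sorted points, maintaining a stack; pop the top while the last three entries make a non-left turn (cross product ≤ 0).
  4. Final stack is the convex hull in CCW order: (-9, -10), (-1, 3), (-8, 7), (-9, 4).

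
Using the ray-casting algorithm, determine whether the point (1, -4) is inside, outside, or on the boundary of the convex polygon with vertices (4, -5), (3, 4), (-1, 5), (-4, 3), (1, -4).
The point (1, -4) lies on the polygon boundary

Boundary check: the query satisfies the collinearity and bounding-box conditions for some polygon edge, so it lies exactly on the boundary.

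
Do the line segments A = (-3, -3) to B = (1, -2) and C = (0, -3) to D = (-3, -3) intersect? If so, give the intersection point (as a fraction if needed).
Yes; intersection at (-3, -3) (t = 0 on AB, s = 1 on CD)

Parametrize AB as A + t(B − A) = (-3 + 4 t, -3 + 1 t) and CD as C + s(D − C) = (0 + -3 s, -3 + 0 s). Solve the linear system for (t, s). Determinant = -3 ≠ 0, so a unique intersection of the containing lines exists. Solution: t = 0, s = 1 — both in [0, 1], so the segments cross. Intersection point: (-3, -3).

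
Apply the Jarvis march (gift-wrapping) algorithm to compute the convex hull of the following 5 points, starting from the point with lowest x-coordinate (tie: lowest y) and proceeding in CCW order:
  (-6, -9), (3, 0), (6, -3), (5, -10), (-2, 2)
Hull (CCW) = [(-6, -9), (5, -10), (6, -3), (3, 0), (-2, 2)]

Jarvis march: at each step, from the current hull vertex p, select the next vertex q as the point such that every other point lies strictly to the left of (or on) the directed line p → q. (Equivalently: for every other point r, the cross product (q − p) × (r − p) ≥ 0.)
Starting point (lowest x, tie lowest y): (-6, -9). Wrap until returning to start. Resulting hull: (-6, -9), (5, -10), (6, -3), (3, 0), (-2, 2).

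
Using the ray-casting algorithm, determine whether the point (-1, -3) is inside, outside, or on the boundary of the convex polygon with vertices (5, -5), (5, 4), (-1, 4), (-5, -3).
The point (-1, -3) lies strictly inside the polygon

Cast a horizontal ray to the right from the query point and count how many polygon edges it crosses (each edge strictly once or zero times, handled with the usual half-open convention). 
Parity of crossings → odd ⇒ inside.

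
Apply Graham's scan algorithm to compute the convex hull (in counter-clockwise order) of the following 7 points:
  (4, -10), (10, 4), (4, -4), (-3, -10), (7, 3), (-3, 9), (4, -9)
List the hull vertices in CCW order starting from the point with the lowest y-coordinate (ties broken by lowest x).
Hull (CCW) = [(-3, -10), (4, -10), (10, 4), (-3, 9)]

Graham scan procedure:
  1. Find the pivot p₀ = point with lowest y (tie → lowest x): (-3, -10).
  2. Sort the remaining points by polar angle around p₀.
  3. Walk through sorted points, maintaining a stack; pop the top while the last three entries make a non-left turn (cross product ≤ 0).
  4. Final stack is the convex hull in CCW order: (-3, -10), (4, -10), (10, 4), (-3, 9).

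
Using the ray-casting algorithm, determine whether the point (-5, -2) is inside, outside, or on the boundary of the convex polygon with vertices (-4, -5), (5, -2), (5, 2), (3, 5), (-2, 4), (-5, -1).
The point (-5, -2) lies strictly outside the polygon

Cast a horizontal ray to the right from the query point and count how many polygon edges it crosses (each edge strictly once or zero times, handled with the usual half-open convention). 
Parity of crossings → even ⇒ outside.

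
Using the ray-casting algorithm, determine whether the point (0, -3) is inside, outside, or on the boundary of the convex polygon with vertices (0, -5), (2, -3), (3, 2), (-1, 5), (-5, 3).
The point (0, -3) lies strictly inside the polygon

Cast a horizontal ray to the right from the query point and count how many polygon edges it crosses (each edge strictly once or zero times, handled with the usual half-open convention). 
Parity of crossings → odd ⇒ inside.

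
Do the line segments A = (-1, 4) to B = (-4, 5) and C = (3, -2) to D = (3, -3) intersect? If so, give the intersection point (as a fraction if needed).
No (intersection of containing lines falls outside at least one segment)

Parametrize and solve: t = -4/3, s = -14/3. At least one of these is outside [0, 1], so the segments do not intersect.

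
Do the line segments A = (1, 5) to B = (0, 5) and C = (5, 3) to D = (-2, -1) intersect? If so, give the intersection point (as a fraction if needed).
No (intersection of containing lines falls outside at least one segment)

Parametrize and solve: t = -15/2, s = -1/2. At least one of these is outside [0, 1], so the segments do not intersect.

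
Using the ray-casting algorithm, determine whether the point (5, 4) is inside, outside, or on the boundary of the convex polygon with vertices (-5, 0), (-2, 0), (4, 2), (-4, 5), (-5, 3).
The point (5, 4) lies strictly outside the polygon

Cast a horizontal ray to the right from the query point and count how many polygon edges it crosses (each edge strictly once or zero times, handled with the usual half-open convention). 
Parity of crossings → even ⇒ outside.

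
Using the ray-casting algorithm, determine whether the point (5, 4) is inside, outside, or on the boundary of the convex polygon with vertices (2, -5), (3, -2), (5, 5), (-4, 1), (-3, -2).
The point (5, 4) lies strictly outside the polygon

Cast a horizontal ray to the right from the query point and count how many polygon edges it crosses (each edge strictly once or zero times, handled with the usual half-open convention). 
Parity of crossings → even ⇒ outside.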